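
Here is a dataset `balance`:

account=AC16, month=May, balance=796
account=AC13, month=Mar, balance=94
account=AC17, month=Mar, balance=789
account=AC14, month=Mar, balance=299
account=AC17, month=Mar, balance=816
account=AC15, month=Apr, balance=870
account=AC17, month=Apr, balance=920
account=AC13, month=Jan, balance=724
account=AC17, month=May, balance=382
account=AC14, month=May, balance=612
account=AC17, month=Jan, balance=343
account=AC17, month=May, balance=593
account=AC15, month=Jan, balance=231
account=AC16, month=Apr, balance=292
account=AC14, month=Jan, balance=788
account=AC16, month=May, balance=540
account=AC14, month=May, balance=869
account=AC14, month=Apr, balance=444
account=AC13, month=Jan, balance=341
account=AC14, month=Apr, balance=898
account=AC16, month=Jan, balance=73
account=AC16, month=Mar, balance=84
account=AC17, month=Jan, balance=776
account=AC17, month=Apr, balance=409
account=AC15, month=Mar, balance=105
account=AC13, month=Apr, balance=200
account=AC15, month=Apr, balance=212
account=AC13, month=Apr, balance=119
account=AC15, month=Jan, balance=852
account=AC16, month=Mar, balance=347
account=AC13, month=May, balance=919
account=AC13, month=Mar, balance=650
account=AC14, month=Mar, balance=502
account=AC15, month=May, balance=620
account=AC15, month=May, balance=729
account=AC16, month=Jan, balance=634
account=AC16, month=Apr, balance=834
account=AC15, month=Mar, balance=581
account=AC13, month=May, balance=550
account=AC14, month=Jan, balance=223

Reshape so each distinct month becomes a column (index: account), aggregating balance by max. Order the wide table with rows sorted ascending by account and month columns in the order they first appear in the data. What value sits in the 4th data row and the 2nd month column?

With rows sorted ascending by account, row 4 is account=AC16. month columns in first-appearance order: May, Mar, Apr, Jan; column 2 is Mar.
Long rows with account=AC16, month=Mar: max(84, 347) = 347.

347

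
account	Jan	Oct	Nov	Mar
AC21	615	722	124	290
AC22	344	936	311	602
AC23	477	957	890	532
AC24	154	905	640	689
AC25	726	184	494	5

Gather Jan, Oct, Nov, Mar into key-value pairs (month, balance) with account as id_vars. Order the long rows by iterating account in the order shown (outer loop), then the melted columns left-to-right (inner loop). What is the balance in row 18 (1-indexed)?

184

20 rows total (5 × 4). Row 18: index ⌊(18-1)/4⌋ = 4 into account → AC25; (18-1) mod 4 = 1 into the melted columns → Oct.
So row 18 is (AC25, Oct, 184); balance = 184.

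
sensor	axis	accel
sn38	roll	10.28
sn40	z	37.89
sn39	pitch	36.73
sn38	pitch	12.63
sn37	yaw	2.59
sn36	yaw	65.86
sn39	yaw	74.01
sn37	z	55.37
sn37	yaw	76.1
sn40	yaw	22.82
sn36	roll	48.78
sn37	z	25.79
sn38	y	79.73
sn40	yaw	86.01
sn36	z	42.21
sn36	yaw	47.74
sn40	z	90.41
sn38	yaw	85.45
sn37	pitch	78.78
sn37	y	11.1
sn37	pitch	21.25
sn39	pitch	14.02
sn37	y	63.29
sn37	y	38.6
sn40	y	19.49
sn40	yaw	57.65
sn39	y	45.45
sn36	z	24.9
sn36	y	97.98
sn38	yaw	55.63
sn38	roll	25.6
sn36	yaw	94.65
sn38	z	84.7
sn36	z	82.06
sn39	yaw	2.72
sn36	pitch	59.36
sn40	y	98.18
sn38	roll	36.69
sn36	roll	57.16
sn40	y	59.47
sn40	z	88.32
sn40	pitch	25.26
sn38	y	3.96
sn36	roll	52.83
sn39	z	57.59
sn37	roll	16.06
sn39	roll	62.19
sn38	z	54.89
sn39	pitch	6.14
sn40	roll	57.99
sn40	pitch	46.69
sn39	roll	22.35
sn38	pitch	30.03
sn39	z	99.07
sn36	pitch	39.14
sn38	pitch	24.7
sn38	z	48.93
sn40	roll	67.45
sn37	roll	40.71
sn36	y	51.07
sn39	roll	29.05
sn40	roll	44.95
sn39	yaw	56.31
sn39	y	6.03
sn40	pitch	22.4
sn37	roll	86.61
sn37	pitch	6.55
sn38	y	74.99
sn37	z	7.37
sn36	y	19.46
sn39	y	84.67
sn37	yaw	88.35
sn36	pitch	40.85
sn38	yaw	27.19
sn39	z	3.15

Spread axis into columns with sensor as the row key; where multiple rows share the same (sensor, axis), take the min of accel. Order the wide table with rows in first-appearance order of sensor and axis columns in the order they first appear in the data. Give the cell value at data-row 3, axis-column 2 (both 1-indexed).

3.15

With rows in first-appearance order of sensor, row 3 is sensor=sn39. axis columns in first-appearance order: roll, z, pitch, yaw, y; column 2 is z.
Long rows with sensor=sn39, axis=z: min(57.59, 99.07, 3.15) = 3.15.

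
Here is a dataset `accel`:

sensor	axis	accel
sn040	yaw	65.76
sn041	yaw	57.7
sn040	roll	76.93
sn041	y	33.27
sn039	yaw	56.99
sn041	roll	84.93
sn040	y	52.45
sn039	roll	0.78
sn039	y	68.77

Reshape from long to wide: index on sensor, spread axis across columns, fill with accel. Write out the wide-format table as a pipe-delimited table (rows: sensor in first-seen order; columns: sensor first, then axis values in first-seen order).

| sensor | yaw | roll | y |
| sn040 | 65.76 | 76.93 | 52.45 |
| sn041 | 57.7 | 84.93 | 33.27 |
| sn039 | 56.99 | 0.78 | 68.77 |

Columns: sensor plus the 3 distinct axis values (yaw, roll, y).
For example, row sn040 column yaw takes accel=65.76 from the long row (sn040, yaw).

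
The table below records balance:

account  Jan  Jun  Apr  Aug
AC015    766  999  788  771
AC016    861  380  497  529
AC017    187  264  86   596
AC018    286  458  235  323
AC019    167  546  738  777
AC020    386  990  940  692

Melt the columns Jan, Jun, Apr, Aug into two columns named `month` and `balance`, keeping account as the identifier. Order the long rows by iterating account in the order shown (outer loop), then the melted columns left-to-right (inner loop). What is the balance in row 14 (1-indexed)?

24 rows total (6 × 4). Row 14: index ⌊(14-1)/4⌋ = 3 into account → AC018; (14-1) mod 4 = 1 into the melted columns → Jun.
So row 14 is (AC018, Jun, 458); balance = 458.

458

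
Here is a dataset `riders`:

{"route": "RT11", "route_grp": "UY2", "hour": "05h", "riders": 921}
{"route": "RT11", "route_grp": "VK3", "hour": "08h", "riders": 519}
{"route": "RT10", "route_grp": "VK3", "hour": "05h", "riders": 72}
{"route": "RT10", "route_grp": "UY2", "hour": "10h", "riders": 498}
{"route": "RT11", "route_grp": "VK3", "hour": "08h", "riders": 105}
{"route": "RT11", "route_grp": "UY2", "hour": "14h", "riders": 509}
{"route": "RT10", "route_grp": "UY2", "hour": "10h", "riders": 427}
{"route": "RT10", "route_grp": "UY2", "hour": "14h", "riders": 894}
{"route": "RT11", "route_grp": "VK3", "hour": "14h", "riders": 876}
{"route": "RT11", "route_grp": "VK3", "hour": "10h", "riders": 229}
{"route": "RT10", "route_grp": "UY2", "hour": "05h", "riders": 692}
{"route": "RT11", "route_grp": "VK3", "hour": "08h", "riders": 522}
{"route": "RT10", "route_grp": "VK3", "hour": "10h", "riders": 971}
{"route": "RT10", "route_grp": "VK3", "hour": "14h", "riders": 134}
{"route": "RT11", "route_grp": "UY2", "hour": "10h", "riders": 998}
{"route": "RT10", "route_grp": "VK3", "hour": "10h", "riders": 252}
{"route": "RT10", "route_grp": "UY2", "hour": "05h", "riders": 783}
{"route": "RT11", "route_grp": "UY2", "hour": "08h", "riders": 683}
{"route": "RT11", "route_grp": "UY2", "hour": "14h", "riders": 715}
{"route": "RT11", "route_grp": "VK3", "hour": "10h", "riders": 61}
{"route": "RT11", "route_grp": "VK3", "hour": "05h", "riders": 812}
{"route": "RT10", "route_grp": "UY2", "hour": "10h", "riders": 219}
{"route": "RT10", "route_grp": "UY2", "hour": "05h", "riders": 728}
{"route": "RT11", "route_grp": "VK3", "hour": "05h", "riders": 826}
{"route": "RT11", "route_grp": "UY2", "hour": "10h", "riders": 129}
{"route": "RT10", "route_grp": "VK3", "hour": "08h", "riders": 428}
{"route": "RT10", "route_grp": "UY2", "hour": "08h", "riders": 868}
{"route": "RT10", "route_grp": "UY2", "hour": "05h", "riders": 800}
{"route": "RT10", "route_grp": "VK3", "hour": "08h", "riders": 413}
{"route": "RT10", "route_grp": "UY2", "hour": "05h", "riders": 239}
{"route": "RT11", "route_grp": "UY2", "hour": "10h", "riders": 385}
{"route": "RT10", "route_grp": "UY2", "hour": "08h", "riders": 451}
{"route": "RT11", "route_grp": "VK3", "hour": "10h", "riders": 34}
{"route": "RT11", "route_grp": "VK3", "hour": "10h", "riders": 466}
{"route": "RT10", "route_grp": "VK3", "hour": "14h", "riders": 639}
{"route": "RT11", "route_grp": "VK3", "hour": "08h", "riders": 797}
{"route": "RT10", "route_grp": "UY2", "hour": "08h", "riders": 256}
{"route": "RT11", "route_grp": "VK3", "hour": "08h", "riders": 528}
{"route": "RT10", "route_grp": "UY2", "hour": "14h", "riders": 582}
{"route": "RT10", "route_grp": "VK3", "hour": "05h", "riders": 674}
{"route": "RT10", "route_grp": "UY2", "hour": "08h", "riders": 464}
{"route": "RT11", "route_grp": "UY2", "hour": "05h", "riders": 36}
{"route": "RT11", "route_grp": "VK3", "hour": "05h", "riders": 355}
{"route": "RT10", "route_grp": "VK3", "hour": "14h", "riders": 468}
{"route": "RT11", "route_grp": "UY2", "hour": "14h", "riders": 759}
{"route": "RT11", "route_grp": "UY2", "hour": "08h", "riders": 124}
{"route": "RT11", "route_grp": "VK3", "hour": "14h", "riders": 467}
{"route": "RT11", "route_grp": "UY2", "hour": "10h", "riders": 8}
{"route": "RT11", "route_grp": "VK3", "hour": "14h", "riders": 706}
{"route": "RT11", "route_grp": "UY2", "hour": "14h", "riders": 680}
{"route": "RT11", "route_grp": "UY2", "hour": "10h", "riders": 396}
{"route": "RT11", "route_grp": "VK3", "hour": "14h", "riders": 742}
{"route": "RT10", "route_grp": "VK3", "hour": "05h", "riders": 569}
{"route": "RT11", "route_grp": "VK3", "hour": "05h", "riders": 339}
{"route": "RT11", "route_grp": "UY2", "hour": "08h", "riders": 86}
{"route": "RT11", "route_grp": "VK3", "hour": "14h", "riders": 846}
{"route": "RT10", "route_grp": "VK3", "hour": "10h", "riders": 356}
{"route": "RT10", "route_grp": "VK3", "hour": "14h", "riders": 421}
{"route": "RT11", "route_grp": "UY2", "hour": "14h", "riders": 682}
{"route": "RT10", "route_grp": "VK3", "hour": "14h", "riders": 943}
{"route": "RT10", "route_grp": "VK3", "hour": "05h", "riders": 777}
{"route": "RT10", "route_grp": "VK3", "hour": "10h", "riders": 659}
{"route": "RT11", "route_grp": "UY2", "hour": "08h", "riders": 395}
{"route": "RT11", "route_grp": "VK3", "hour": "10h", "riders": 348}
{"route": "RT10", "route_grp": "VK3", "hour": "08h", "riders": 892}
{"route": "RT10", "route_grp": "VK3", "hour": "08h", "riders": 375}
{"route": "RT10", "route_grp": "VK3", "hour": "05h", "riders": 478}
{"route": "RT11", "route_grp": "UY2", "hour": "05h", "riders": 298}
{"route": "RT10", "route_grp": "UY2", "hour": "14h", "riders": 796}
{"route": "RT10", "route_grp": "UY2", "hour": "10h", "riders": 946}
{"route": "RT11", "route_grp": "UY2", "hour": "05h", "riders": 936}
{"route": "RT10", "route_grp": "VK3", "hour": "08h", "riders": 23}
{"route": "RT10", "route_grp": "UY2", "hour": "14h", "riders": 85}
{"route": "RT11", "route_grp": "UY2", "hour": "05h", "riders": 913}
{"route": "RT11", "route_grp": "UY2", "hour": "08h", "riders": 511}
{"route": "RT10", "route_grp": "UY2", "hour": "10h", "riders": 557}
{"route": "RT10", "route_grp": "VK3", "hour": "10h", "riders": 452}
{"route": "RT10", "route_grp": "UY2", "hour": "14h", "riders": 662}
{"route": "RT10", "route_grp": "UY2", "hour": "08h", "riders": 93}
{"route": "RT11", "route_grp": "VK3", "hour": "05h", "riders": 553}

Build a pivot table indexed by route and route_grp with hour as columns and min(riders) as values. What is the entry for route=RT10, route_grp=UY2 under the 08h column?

Rows with route=RT10, route_grp=UY2 and hour=08h: riders values are 868, 451, 256, 464, 93.
min(868, 451, 256, 464, 93) = 93.

93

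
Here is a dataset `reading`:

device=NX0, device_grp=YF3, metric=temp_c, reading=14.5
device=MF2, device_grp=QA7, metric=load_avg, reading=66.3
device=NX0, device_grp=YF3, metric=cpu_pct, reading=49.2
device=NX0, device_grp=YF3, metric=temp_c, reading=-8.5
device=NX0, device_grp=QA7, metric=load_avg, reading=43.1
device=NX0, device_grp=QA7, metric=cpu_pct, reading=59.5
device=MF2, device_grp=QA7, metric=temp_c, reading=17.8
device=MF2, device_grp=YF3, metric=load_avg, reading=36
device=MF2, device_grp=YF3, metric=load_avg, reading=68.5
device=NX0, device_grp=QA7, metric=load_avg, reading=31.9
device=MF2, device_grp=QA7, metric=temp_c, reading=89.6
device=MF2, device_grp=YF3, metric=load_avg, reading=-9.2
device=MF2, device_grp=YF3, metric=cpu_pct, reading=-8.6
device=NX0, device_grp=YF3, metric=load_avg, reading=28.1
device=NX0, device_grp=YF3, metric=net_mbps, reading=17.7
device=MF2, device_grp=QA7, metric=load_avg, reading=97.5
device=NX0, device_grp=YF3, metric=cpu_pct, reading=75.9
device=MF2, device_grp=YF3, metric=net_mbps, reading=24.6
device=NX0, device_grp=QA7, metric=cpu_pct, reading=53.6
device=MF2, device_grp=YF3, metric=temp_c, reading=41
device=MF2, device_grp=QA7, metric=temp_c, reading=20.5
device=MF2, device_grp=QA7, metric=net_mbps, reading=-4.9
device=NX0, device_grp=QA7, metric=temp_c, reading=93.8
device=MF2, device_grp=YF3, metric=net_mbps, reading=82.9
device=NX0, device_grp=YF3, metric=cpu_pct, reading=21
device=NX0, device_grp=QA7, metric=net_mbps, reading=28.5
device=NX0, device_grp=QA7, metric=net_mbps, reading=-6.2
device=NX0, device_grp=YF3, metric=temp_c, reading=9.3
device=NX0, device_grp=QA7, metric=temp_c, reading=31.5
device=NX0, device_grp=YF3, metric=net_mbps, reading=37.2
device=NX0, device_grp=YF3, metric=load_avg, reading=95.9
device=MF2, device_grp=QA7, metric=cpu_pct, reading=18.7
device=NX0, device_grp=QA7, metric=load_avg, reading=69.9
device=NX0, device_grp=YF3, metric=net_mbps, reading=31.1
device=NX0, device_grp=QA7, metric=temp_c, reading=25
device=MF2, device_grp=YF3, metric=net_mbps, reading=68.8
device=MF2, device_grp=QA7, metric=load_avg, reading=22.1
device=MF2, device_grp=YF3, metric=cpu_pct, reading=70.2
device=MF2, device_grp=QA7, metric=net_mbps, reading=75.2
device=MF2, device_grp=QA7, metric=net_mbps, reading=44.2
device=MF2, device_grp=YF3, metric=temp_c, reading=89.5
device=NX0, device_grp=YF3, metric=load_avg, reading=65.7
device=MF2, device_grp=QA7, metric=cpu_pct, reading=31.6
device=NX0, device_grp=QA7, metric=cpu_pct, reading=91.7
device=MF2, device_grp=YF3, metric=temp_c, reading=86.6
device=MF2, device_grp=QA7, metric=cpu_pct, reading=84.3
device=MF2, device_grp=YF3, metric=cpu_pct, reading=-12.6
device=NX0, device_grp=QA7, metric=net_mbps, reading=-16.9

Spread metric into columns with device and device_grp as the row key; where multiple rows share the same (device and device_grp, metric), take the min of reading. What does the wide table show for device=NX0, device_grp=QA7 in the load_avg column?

Rows with device=NX0, device_grp=QA7 and metric=load_avg: reading values are 43.1, 31.9, 69.9.
min(43.1, 31.9, 69.9) = 31.9.

31.9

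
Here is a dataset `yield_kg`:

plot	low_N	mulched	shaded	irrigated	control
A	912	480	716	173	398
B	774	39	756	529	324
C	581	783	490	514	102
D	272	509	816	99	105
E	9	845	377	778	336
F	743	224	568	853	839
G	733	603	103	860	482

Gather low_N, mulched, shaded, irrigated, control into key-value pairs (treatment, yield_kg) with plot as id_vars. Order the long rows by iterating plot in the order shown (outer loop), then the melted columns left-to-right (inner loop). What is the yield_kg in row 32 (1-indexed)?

35 rows total (7 × 5). Row 32: index ⌊(32-1)/5⌋ = 6 into plot → G; (32-1) mod 5 = 1 into the melted columns → mulched.
So row 32 is (G, mulched, 603); yield_kg = 603.

603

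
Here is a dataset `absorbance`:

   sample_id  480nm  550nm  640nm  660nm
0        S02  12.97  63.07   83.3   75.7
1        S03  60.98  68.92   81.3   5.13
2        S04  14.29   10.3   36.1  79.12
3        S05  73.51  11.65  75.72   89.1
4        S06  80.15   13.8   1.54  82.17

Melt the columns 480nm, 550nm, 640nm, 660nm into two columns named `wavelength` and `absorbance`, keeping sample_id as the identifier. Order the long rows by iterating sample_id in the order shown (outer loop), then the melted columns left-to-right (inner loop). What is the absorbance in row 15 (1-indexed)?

20 rows total (5 × 4). Row 15: index ⌊(15-1)/4⌋ = 3 into sample_id → S05; (15-1) mod 4 = 2 into the melted columns → 640nm.
So row 15 is (S05, 640nm, 75.72); absorbance = 75.72.

75.72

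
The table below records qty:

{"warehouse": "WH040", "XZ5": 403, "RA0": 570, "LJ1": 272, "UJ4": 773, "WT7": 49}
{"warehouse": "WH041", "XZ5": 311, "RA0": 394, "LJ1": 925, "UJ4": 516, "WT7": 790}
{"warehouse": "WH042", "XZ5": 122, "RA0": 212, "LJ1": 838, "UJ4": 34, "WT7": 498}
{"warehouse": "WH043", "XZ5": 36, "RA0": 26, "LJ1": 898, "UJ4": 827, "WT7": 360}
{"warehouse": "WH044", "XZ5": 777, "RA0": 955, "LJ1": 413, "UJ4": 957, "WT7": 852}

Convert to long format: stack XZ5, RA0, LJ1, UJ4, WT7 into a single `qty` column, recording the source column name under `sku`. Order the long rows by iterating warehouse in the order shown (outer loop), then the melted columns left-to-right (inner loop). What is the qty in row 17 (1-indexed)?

26

25 rows total (5 × 5). Row 17: index ⌊(17-1)/5⌋ = 3 into warehouse → WH043; (17-1) mod 5 = 1 into the melted columns → RA0.
So row 17 is (WH043, RA0, 26); qty = 26.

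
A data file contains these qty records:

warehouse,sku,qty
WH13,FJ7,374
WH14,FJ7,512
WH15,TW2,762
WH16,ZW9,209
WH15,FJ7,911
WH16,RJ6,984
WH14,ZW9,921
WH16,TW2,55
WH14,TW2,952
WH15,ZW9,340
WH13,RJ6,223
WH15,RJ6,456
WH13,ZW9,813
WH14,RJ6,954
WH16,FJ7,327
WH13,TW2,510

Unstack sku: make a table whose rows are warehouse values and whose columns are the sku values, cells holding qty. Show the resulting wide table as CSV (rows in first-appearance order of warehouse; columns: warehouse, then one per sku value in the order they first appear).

Columns: warehouse plus the 4 distinct sku values (FJ7, TW2, ZW9, RJ6).
For example, row WH13 column FJ7 takes qty=374 from the long row (WH13, FJ7).

warehouse,FJ7,TW2,ZW9,RJ6
WH13,374,510,813,223
WH14,512,952,921,954
WH15,911,762,340,456
WH16,327,55,209,984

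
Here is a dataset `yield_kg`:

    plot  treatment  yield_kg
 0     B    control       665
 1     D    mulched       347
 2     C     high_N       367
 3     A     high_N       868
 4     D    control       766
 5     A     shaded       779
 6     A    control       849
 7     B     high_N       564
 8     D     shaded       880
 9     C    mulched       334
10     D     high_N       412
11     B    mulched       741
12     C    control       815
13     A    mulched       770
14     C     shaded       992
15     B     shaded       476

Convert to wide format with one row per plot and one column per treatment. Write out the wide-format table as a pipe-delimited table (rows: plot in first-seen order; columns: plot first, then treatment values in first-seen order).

Columns: plot plus the 4 distinct treatment values (control, mulched, high_N, shaded).
For example, row B column control takes yield_kg=665 from the long row (B, control).

| plot | control | mulched | high_N | shaded |
| B | 665 | 741 | 564 | 476 |
| D | 766 | 347 | 412 | 880 |
| C | 815 | 334 | 367 | 992 |
| A | 849 | 770 | 868 | 779 |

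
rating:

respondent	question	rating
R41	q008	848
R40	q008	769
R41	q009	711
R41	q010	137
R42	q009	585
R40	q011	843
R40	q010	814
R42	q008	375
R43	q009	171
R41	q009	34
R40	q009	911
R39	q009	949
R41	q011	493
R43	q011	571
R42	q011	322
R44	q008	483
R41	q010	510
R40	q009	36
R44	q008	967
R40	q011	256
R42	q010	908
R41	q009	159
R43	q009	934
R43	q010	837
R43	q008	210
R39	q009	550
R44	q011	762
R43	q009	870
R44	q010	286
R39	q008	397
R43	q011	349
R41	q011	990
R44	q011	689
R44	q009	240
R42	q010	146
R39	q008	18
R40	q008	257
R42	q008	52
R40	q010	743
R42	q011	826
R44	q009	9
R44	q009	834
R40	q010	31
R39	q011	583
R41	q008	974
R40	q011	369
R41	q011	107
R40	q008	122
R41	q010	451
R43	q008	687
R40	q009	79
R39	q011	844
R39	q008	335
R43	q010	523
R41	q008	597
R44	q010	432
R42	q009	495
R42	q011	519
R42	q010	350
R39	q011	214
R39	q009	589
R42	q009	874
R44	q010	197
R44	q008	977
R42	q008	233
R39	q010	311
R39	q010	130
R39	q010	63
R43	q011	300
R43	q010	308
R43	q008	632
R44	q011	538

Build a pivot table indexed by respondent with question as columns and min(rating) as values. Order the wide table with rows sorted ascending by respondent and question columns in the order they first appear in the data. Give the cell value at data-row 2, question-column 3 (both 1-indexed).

With rows sorted ascending by respondent, row 2 is respondent=R40. question columns in first-appearance order: q008, q009, q010, q011; column 3 is q010.
Long rows with respondent=R40, question=q010: min(814, 743, 31) = 31.

31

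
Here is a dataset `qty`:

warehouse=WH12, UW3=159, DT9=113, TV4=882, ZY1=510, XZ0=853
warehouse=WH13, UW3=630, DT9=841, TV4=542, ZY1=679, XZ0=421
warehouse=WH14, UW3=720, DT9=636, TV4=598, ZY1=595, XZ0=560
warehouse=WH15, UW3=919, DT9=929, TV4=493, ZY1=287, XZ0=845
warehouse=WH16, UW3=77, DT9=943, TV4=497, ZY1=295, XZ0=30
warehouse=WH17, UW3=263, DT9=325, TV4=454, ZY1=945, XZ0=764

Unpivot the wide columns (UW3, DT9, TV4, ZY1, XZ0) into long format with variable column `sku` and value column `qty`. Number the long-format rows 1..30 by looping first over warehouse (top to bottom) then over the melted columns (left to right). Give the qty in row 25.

30

30 rows total (6 × 5). Row 25: index ⌊(25-1)/5⌋ = 4 into warehouse → WH16; (25-1) mod 5 = 4 into the melted columns → XZ0.
So row 25 is (WH16, XZ0, 30); qty = 30.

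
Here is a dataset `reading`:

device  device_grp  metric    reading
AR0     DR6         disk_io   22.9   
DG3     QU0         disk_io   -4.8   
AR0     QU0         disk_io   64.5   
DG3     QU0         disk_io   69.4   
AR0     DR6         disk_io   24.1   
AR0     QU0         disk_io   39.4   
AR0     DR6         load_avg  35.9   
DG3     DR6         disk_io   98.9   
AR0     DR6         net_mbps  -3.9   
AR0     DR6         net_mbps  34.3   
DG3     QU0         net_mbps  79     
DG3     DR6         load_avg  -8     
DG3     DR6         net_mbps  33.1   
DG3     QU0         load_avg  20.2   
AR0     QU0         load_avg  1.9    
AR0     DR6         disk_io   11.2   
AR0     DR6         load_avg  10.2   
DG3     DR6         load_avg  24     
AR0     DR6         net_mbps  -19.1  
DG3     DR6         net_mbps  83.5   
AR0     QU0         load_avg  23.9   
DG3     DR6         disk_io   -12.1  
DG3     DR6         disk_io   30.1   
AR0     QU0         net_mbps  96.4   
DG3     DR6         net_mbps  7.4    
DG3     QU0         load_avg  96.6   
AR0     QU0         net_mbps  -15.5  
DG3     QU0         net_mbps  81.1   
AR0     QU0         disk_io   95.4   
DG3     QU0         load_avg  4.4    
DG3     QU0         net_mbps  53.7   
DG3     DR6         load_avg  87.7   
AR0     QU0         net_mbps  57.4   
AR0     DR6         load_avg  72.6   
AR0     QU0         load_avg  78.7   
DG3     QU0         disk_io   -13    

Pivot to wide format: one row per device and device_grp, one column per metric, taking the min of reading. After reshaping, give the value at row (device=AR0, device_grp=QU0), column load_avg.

Rows with device=AR0, device_grp=QU0 and metric=load_avg: reading values are 1.9, 23.9, 78.7.
min(1.9, 23.9, 78.7) = 1.9.

1.9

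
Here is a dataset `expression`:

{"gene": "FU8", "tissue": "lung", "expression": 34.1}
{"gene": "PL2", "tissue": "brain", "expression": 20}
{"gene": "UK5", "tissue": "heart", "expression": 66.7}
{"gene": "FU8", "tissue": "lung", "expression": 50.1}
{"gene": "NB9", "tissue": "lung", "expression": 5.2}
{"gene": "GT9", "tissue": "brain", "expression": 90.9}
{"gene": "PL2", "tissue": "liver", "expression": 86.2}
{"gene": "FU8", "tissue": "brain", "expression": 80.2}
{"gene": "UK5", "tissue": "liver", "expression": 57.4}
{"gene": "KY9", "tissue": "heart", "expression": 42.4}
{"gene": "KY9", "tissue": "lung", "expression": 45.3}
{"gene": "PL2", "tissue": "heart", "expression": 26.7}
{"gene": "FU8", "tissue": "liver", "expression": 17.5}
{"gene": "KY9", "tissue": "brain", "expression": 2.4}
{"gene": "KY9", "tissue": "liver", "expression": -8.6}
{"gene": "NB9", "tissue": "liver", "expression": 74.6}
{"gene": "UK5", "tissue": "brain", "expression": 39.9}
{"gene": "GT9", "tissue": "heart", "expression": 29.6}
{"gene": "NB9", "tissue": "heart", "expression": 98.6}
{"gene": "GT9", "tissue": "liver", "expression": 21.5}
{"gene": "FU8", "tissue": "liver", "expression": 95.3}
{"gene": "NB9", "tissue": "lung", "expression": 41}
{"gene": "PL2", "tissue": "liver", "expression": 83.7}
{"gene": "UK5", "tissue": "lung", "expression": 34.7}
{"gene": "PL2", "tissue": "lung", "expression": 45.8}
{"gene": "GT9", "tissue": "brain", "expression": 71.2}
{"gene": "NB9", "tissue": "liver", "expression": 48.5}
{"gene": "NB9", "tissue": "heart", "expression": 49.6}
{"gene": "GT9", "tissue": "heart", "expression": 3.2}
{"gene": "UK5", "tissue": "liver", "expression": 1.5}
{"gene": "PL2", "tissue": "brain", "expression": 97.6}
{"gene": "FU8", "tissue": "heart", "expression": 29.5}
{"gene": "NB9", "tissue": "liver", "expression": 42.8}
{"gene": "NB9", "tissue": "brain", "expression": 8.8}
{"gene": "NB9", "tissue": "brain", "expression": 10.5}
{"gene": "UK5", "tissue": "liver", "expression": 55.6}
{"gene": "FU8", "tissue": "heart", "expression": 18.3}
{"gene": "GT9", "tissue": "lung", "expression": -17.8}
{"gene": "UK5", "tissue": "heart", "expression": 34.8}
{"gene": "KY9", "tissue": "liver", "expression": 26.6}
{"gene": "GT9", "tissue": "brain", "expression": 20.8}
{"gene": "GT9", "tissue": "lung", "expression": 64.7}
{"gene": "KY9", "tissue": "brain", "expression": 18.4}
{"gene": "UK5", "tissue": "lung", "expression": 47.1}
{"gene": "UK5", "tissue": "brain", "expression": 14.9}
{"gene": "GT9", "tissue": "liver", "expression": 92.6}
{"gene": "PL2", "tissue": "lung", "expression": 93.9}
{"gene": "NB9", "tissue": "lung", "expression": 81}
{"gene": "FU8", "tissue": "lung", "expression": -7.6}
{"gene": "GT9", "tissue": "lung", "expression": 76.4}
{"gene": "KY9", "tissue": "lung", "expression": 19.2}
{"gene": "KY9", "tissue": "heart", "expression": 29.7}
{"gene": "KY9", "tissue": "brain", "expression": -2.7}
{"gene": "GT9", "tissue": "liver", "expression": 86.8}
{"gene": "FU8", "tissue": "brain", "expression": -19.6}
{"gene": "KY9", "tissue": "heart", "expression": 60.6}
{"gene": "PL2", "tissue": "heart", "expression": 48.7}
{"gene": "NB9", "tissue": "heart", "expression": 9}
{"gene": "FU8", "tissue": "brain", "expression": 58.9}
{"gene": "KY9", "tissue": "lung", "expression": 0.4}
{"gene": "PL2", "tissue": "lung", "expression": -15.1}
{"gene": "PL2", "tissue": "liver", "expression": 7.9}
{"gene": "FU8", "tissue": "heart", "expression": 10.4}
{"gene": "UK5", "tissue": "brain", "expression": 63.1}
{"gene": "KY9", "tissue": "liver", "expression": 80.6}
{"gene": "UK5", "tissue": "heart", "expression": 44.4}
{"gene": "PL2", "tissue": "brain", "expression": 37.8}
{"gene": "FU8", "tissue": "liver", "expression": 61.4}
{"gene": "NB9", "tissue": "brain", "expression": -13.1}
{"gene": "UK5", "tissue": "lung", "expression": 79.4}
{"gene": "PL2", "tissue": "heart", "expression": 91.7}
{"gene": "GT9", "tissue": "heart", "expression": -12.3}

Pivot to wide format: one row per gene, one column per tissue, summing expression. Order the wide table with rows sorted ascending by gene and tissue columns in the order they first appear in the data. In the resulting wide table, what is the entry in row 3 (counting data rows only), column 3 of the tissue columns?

132.7

With rows sorted ascending by gene, row 3 is gene=KY9. tissue columns in first-appearance order: lung, brain, heart, liver; column 3 is heart.
Long rows with gene=KY9, tissue=heart: 42.4 + 29.7 + 60.6 = 132.7.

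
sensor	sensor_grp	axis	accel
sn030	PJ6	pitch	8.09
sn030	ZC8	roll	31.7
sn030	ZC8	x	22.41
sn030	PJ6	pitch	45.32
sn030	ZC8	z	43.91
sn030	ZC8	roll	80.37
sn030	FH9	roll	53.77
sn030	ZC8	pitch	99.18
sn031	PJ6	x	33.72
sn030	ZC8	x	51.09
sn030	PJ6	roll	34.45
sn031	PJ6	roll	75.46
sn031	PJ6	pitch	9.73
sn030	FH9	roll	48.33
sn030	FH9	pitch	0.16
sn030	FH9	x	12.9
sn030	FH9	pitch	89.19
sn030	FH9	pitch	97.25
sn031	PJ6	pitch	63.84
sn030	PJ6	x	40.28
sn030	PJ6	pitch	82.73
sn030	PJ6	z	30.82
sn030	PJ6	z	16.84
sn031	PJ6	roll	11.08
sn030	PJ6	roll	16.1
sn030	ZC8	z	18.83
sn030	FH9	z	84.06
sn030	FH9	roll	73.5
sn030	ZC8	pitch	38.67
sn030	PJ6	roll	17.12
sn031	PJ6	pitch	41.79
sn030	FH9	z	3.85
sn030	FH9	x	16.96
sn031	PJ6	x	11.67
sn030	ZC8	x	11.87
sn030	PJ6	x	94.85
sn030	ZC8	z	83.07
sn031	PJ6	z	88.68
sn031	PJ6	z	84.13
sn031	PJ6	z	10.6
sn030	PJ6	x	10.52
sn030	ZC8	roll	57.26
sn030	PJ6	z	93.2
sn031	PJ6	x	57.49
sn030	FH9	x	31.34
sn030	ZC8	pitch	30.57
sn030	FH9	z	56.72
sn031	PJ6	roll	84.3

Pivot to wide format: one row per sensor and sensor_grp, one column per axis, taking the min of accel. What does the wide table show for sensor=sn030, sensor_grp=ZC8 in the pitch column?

30.57

Rows with sensor=sn030, sensor_grp=ZC8 and axis=pitch: accel values are 99.18, 38.67, 30.57.
min(99.18, 38.67, 30.57) = 30.57.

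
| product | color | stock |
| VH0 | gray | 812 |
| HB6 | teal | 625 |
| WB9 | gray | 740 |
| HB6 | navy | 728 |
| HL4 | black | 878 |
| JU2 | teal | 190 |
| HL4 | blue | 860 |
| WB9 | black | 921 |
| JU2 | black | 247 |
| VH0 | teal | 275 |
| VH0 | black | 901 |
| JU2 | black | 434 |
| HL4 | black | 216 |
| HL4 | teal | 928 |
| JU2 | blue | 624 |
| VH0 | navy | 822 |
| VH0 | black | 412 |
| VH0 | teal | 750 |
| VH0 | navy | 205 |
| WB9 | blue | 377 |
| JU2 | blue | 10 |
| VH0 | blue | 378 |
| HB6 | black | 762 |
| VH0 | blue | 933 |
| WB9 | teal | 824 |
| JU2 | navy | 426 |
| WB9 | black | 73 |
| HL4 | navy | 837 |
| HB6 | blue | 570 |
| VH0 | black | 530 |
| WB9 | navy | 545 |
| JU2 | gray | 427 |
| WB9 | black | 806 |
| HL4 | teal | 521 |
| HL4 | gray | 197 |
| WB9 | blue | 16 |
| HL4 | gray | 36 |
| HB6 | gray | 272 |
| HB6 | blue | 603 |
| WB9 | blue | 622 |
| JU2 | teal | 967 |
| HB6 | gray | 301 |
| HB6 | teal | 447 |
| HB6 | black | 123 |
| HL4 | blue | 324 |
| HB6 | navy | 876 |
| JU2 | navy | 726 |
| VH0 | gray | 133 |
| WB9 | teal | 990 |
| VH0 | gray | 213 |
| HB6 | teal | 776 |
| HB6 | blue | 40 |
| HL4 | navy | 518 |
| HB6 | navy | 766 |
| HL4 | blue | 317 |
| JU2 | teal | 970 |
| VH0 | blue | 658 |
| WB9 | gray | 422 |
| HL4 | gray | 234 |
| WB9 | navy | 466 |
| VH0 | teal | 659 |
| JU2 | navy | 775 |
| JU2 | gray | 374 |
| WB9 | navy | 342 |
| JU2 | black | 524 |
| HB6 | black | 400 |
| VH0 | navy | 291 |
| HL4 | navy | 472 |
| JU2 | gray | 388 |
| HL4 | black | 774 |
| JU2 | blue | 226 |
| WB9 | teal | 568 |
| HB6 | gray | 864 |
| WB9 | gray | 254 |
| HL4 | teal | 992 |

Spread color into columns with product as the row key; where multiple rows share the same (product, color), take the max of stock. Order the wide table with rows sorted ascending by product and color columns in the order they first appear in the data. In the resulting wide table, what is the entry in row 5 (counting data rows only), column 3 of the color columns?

545

With rows sorted ascending by product, row 5 is product=WB9. color columns in first-appearance order: gray, teal, navy, black, blue; column 3 is navy.
Long rows with product=WB9, color=navy: max(545, 466, 342) = 545.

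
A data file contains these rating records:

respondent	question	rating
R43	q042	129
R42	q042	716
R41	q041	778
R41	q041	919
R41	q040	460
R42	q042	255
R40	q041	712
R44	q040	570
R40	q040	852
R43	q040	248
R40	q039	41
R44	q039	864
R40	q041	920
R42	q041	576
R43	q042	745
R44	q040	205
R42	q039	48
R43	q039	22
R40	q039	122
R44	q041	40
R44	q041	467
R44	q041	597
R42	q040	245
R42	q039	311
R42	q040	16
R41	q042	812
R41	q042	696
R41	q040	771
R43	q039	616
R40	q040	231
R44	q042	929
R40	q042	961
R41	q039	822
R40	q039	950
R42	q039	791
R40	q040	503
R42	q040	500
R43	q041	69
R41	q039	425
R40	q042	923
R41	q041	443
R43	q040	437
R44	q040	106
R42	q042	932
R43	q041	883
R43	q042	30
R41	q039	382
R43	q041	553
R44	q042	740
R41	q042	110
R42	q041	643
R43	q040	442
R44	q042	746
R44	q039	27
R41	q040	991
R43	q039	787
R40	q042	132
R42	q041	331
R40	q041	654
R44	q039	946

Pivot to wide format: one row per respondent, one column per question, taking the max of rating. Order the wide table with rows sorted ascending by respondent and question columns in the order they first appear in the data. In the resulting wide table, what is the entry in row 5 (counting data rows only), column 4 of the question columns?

946

With rows sorted ascending by respondent, row 5 is respondent=R44. question columns in first-appearance order: q042, q041, q040, q039; column 4 is q039.
Long rows with respondent=R44, question=q039: max(864, 27, 946) = 946.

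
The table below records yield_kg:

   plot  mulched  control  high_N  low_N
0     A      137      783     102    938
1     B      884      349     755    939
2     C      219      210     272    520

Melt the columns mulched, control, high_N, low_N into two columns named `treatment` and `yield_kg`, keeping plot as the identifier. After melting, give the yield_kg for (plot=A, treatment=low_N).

Unpivoting turns each (plot, wide-column) pair into one long row.
The wide cell at row A, column low_N holds 938, so the long row (A, low_N) has yield_kg=938.

938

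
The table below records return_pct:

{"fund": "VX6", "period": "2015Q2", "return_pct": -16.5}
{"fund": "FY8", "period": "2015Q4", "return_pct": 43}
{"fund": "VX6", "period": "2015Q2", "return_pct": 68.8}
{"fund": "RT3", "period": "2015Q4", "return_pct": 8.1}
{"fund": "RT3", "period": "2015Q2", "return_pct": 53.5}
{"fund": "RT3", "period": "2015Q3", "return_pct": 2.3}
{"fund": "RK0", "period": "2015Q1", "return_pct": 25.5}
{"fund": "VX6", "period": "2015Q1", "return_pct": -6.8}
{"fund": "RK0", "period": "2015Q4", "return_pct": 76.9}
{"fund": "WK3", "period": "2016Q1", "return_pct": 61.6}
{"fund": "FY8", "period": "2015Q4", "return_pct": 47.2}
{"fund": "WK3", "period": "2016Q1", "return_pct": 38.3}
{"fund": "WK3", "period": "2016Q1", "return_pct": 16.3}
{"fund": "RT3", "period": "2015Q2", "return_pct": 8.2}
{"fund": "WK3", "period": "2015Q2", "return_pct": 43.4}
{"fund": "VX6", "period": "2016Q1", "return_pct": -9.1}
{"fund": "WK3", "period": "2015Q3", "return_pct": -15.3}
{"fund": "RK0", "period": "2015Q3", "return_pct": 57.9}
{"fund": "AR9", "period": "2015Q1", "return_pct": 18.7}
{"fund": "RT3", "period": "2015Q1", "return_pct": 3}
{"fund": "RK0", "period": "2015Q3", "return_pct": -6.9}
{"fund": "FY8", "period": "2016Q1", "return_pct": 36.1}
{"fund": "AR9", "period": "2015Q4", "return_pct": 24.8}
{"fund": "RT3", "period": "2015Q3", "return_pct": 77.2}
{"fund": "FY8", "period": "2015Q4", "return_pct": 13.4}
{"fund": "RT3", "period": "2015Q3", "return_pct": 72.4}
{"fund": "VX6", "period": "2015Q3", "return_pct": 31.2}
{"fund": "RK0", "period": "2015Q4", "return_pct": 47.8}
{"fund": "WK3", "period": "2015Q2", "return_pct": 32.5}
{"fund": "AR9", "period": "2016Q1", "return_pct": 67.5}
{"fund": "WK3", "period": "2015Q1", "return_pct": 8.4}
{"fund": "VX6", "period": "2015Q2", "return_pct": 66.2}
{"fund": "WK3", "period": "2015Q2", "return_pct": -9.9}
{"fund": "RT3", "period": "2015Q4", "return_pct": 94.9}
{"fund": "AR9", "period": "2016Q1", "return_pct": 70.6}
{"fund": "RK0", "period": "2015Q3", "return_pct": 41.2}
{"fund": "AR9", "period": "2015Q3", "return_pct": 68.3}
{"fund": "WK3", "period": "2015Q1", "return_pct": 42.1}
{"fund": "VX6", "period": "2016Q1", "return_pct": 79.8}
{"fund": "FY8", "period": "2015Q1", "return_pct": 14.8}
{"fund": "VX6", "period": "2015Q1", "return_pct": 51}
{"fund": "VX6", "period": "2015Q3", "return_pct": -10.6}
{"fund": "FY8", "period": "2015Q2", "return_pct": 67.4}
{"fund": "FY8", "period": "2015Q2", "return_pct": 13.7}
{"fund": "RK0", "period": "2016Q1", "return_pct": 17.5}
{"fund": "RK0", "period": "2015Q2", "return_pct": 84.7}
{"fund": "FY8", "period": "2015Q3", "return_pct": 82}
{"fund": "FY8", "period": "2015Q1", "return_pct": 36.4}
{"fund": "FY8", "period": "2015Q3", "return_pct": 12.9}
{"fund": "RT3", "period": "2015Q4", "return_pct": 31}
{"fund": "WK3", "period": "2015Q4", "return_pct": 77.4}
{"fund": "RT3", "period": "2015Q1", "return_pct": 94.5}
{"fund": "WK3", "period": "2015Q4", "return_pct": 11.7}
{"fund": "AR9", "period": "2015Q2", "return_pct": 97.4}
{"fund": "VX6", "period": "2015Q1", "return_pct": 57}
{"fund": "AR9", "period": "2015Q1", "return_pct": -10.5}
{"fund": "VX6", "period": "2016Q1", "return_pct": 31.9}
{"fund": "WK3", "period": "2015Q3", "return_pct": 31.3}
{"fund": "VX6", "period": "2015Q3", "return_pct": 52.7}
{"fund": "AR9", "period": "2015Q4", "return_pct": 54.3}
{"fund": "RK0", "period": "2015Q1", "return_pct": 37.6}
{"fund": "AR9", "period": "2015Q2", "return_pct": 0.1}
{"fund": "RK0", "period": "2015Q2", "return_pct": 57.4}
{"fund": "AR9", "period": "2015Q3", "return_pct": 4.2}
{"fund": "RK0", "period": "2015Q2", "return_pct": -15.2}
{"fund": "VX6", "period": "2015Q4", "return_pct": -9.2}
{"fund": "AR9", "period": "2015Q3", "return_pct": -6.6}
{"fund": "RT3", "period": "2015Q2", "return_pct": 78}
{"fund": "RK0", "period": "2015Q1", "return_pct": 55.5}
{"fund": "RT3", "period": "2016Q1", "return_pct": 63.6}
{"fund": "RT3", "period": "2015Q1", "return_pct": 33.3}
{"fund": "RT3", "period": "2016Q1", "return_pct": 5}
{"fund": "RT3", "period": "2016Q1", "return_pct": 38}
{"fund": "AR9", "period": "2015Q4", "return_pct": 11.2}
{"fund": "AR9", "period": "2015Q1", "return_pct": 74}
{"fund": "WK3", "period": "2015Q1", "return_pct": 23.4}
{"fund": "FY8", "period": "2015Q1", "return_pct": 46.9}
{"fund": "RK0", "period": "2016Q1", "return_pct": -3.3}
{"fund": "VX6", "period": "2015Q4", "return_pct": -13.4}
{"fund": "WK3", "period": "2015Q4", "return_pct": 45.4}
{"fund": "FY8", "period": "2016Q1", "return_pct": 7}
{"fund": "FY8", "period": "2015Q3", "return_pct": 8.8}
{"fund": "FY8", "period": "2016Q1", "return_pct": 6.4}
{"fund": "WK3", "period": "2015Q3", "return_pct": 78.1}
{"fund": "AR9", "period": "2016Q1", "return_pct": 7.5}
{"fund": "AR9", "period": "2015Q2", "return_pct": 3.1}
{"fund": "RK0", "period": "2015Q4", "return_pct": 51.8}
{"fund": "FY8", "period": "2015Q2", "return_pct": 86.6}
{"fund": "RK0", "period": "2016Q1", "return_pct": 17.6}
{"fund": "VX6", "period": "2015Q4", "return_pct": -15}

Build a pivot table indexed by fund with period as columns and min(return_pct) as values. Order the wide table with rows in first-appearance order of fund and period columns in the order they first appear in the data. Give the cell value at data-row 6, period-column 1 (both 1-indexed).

With rows in first-appearance order of fund, row 6 is fund=AR9. period columns in first-appearance order: 2015Q2, 2015Q4, 2015Q3, 2015Q1, 2016Q1; column 1 is 2015Q2.
Long rows with fund=AR9, period=2015Q2: min(97.4, 0.1, 3.1) = 0.1.

0.1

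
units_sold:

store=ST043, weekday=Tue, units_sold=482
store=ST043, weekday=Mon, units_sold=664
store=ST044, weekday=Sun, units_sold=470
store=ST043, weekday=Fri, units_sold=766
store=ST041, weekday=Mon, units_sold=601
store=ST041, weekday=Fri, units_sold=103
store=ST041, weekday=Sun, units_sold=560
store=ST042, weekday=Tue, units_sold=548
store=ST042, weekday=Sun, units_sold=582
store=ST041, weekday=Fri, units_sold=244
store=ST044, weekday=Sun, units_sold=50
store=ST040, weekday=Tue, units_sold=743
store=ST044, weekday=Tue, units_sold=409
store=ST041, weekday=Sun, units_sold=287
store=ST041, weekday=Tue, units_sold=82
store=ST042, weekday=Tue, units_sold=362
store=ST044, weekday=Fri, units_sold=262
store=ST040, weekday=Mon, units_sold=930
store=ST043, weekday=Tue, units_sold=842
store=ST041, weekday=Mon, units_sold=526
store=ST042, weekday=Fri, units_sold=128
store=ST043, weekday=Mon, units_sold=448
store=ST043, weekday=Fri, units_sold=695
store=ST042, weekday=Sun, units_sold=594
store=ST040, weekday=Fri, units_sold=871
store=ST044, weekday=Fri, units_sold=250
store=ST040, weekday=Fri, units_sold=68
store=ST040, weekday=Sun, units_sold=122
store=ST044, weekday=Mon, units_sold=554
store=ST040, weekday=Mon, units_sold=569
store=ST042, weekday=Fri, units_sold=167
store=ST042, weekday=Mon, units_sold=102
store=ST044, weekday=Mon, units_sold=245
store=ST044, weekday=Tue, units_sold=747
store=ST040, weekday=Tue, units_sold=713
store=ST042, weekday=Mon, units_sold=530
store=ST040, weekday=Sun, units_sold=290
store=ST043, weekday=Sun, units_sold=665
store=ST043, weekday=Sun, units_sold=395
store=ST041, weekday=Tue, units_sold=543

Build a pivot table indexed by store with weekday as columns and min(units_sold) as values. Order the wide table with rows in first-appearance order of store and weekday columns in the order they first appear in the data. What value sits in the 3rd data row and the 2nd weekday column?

526

With rows in first-appearance order of store, row 3 is store=ST041. weekday columns in first-appearance order: Tue, Mon, Sun, Fri; column 2 is Mon.
Long rows with store=ST041, weekday=Mon: min(601, 526) = 526.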